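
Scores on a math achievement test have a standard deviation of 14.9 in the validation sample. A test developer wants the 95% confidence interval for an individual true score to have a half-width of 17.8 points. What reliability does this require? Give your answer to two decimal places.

SEM needed = half-width / z = 17.8/1.96 ≈ 9.0816
Required reliability = 1 − (SEM/SD)² = 1 − 0.3715 ≈ 0.6285

0.63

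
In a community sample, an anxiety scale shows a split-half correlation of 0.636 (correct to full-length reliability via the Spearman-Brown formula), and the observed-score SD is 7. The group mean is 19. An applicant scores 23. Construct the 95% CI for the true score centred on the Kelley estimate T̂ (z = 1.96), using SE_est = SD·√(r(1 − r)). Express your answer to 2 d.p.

[16.40, 27.82]

Spearman-Brown: r = 2(0.636) / (1 + 0.636) = 1.272 / 1.636 ≈ 0.778
T̂ = 0.778(23) + 0.222(19) ≈ 22.110
SE_est = 7.000·√[r(1 − r)] ≈ 2.911
95% CI: 22.110 ± 5.706 ≈ (16.404, 27.816)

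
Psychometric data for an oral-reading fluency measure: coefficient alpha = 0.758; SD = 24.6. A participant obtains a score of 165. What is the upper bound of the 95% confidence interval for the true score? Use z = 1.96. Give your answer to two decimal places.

SEM = 24.60000*√(1 − 0.75800) ≈ 12.10160
Half-width = 1.96*12.10160 ≈ 23.71914
Upper bound: 165 + 23.71914 = 188.71914

188.72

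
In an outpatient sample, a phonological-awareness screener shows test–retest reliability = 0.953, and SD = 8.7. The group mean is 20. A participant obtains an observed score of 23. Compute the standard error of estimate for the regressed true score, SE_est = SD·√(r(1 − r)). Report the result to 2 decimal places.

SE_est = SD × √(r(1 − r)) = 8.7000 × √0.0448 ≈ 8.7000 × 0.2116 ≈ 1.8413

1.84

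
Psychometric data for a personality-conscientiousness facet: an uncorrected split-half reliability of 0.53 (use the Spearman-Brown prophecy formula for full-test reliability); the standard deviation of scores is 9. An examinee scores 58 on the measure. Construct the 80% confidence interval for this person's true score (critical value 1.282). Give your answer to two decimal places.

[51.61, 64.39]

r_full = 2·0.53 / (1 + 0.53) ≈ 0.6928
SEM = 9.0000×√(1 − 0.6928) ≈ 4.9882
1.282 × SEM ≈ 6.3949
CI = 58 ± 6.3949 → [51.6051, 64.3949]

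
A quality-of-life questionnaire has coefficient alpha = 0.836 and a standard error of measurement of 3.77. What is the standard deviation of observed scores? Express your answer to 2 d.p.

SD = 3.77 / √(1 − 0.836) ≈ 9.30935

9.31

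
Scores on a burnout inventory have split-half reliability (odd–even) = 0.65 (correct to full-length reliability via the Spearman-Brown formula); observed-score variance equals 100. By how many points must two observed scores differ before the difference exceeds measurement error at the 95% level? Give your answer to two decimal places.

12.77

SD = √100 = 10.00000
Full-length reliability (Spearman-Brown) = 2(0.65)/(1+0.65) ≃ 0.78788
SEM = 10.00000×√(1 − 0.78788) ≃ 4.60566
SE_diff = √2 × SEM ≃ 6.51339
Smallest detectable difference = 1.96×6.51339 ≃ 12.76624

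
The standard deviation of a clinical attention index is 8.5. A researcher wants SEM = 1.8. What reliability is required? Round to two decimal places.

Required reliability = 1 − (SEM/SD)² = 1 − 0.0448 ≃ 0.9552

0.96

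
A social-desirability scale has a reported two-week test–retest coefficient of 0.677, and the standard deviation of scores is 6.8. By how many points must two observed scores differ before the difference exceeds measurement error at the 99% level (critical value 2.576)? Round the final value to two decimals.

The standard error of measurement is 6.80000×√(1 − 0.67700) ≃ 6.80000×0.56833 ≃ 3.86465.
Standard error of the difference = 3.86465·√2 ≃ 5.46544
Smallest detectable difference = 2.576×5.46544 ≃ 14.07897

14.08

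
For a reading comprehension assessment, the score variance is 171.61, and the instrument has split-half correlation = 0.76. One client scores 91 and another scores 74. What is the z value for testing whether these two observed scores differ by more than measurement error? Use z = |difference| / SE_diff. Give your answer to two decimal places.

SD = √171.61 = 13.1000
Full-length reliability (Spearman-Brown) = 2(0.76)/(1+0.76) ≃ 0.8636
SEM = 13.1000×√(1 − 0.8636) ≃ 4.8375
SE_diff = √2 × SEM ≃ 6.8413
z = 17 / 6.8413 ≃ 2.4849

2.48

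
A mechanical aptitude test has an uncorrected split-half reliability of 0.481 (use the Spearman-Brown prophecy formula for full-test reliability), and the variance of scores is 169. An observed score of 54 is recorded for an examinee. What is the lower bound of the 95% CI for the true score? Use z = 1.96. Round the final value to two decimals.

σ = 169^(1/2) = 13.000
Spearman-Brown: r = 2(0.481) / (1 + 0.481) = 0.962 / 1.481 ≈ 0.650
SEM = 13.000 * √(1 − 0.650) = 13.000 * √0.350 ≈ 13.000 * 0.592 ≈ 7.696
1.96 * SEM ≈ 15.084
Lower bound: 54 − 15.084 = 38.916

38.92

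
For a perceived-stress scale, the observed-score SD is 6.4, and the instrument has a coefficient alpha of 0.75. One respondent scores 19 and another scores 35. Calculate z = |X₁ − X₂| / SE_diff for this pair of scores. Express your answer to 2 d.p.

SEM = 6.4000×√(1 − 0.7500) ≈ 3.2000
Standard error of the difference = 3.2000·√2 ≈ 4.5255
z = |19 − 35| / 4.5255 = 16 / 4.5255 ≈ 3.5355

3.54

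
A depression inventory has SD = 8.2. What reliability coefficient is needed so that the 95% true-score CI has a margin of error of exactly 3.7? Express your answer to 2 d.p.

0.95

Required SEM = 3.7 / 1.96 ≈ 1.888
r = 1 − (1.888/8.2)² ≈ 1 − 0.053 ≈ 0.947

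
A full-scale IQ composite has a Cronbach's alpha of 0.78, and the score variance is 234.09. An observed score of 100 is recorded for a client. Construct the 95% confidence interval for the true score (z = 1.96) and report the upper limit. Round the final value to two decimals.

114.07

SD = √234.09 ≈ 15.3000
SEM = 15.3000×√(1 − 0.7800) ≈ 7.1763
Half-width = 1.96×7.1763 ≈ 14.0656
Upper bound: 100 + 14.0656 = 114.0656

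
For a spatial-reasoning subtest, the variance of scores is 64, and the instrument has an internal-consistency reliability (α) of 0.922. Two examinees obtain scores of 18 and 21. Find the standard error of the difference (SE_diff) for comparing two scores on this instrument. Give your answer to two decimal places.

3.16

SD = √64 = 8.000
SEM = 8.000×√(1 − 0.922) ≈ 2.234
SE_diff = √2 × SEM ≈ 3.160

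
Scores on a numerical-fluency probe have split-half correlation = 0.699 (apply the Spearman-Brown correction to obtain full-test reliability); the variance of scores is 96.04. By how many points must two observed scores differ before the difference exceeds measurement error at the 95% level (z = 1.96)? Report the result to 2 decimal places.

σ = 96.04^(1/2) = 9.800
Spearman-Brown: r = 2(0.699) / (1 + 0.699) = 1.398 / 1.699 ≈ 0.823
SEM = 9.800 * √(1 − 0.823) = 9.800 * √0.177 ≈ 9.800 * 0.421 ≈ 4.125
Standard error of the difference = 4.125·√2 ≈ 5.833
Minimum reliable difference = 1.96 * SE_diff ≈ 1.96 * 5.833 ≈ 11.434

11.43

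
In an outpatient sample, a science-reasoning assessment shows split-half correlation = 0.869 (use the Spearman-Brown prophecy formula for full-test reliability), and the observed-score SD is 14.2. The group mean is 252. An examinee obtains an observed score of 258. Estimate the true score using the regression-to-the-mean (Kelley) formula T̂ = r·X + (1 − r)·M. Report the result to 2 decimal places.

257.58

Full-length reliability (Spearman-Brown) = 2(0.869)/(1+0.869) ≃ 0.9299
T̂ = r·X + (1 − r)·M = 0.9299×258 + 0.0701×252 ≃ 239.9165 + 17.6629 ≃ 257.5795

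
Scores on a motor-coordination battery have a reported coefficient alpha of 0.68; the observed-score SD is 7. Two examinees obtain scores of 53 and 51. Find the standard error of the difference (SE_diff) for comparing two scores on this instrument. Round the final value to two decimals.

5.60

The standard error of measurement is 7.000×√(1 − 0.680) ≈ 7.000×0.566 ≈ 3.960.
SE_diff = SEM × √2 ≈ 3.960 × 1.414 ≈ 5.600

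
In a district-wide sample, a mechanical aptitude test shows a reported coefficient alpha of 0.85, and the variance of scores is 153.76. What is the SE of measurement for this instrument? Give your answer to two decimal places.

SD = √153.76 = 12.4000
SEM = 12.4000*√(1 − 0.8500) ≃ 4.8025

4.80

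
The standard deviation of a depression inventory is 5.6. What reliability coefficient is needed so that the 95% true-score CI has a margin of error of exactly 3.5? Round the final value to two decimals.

SEM needed = half-width / z = 3.5/1.96 ≈ 1.78571
r = 1 − (1.78571/5.6)² ≈ 1 − 0.10168 ≈ 0.89832

0.90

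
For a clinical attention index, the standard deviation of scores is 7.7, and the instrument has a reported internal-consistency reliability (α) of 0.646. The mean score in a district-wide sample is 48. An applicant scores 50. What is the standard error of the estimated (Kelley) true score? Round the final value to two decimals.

SE_est = 7.7000·√[r(1 − r)] ≈ 3.6822

3.68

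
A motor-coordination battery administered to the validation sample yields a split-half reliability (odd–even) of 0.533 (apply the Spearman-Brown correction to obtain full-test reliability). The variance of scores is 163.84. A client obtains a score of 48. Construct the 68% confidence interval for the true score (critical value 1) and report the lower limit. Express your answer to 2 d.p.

40.94

σ = 163.84^(1/2) = 12.800
Full-length reliability (Spearman-Brown) = 2(0.533)/(1+0.533) ≃ 0.695
SEM = 12.800×√(1 − 0.695) ≃ 7.065
Margin = 1 × 7.065 ≃ 7.065
Lower bound: 48 − 7.065 = 40.935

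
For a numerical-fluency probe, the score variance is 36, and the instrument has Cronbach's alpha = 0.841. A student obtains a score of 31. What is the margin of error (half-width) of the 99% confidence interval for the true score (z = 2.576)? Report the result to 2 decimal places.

6.16

σ = 36^(1/2) = 6.0000
SEM = 6.0000*√(1 − 0.8410) ≈ 2.3925
2.576 * SEM ≈ 6.1630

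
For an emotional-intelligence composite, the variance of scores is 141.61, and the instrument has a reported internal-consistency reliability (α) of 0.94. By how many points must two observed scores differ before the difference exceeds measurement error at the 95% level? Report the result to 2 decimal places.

8.08

SD = √141.61 = 11.9000
SEM = 11.9000 × √(1 − 0.9400) = 11.9000 × √0.0600 ≈ 11.9000 × 0.2449 ≈ 2.9149
Standard error of the difference = 2.9149·√2 ≈ 4.1223
Smallest detectable difference = 1.96×4.1223 ≈ 8.0797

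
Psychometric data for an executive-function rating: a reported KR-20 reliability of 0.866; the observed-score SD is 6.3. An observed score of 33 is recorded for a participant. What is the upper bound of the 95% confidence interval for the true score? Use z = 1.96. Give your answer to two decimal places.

SEM = 6.30000·√(1 − 0.86600) ≈ 2.30618
Half-width = 1.96·2.30618 ≈ 4.52011
Upper bound: 33 + 4.52011 = 37.52011

37.52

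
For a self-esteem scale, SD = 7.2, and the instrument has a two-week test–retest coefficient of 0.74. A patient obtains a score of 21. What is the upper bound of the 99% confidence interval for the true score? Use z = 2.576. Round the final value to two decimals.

SEM = 7.2000 * √(1 − 0.7400) = 7.2000 * √0.2600 ≈ 7.2000 * 0.5099 ≈ 3.6713
Half-width = 2.576*3.6713 ≈ 9.4573
Upper bound: 21 + 9.4573 = 30.4573

30.46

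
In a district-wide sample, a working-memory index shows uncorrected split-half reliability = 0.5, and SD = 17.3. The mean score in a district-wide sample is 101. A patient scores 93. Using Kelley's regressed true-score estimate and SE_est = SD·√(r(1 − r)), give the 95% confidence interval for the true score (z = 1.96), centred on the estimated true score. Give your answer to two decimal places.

r_full = 2·0.5 / (1 + 0.5) ≃ 0.667
T̂ = r·X + (1 − r)·M = 0.667*93 + 0.333*101 ≃ 62.000 + 33.667 ≃ 95.667
SE_est = 17.300*√(0.667*0.333) ≃ 8.155
95% CI: 95.667 ± 15.984 ≃ (79.682, 111.651)

[79.68, 111.65]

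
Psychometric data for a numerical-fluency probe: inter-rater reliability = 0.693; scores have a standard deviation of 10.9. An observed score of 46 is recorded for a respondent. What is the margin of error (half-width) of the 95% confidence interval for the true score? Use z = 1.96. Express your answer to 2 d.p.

SEM = 10.900 · √(1 − 0.693) = 10.900 · √0.307 ≃ 10.900 · 0.554 ≃ 6.039
Margin = 1.96 · 6.039 ≃ 11.837

11.84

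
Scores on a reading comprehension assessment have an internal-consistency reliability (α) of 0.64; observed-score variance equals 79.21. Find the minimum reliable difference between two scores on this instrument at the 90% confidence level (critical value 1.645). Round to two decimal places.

12.42

SD = √79.21 = 8.9000
SEM = 8.9000 * √(1 − 0.6400) = 8.9000 * √0.3600 ≈ 8.9000 * 0.6000 ≈ 5.3400
SE_diff = √2 * SEM ≈ 7.5519
Smallest detectable difference = 1.645*7.5519 ≈ 12.4229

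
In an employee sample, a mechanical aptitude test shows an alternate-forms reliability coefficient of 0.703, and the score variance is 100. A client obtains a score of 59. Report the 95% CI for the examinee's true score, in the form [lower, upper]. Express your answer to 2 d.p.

[48.32, 69.68]

σ = 100^(1/2) = 10.000
SEM = 10.000 × √(1 − 0.703) = 10.000 × √0.297 ≈ 10.000 × 0.545 ≈ 5.450
1.96 × SEM ≈ 10.682
CI = 59 ± 10.682 → [48.318, 69.682]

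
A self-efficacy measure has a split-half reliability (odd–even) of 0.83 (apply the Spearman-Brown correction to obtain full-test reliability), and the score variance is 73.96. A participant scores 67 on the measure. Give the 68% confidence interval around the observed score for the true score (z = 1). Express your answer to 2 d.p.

SD = √73.96 ≈ 8.600
Full-length reliability (Spearman-Brown) = 2(0.83)/(1+0.83) ≈ 0.907
The standard error of measurement is 8.600·√(1 − 0.907) ≈ 8.600·0.305 ≈ 2.621.
1 · SEM ≈ 2.621
Interval: (64.379, 69.621)

[64.38, 69.62]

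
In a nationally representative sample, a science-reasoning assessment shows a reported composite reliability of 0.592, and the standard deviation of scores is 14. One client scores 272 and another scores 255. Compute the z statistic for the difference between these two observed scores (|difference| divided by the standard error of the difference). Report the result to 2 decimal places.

SEM = 14.000×√(1 − 0.592) ≈ 8.942
SE_diff = SEM × √2 ≈ 8.942 × 1.414 ≈ 12.647
z = |272 − 255| / 12.647 = 17 / 12.647 ≈ 1.344

1.34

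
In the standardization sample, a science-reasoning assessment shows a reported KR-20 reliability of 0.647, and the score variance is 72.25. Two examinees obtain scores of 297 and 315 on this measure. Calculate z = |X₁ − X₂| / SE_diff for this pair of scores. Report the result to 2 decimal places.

SD = √72.25 = 8.500
SEM = 8.500*√(1 − 0.647) ≈ 5.050
SE_diff = √2 * SEM ≈ 7.142
z = 18 / 7.142 ≈ 2.520

2.52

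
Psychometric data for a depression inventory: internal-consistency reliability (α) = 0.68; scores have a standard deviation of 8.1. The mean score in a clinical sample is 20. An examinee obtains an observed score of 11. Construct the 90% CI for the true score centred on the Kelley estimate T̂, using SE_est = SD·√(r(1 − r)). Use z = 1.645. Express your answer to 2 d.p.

[7.66, 20.10]

T̂ = r·X + (1 − r)·M = 0.68000*11 + 0.32000*20 = 7.48000 + 6.40000 ≃ 13.88000
SE_est = SD * √(r(1 − r)) = 8.10000 * √0.21760 ≃ 8.10000 * 0.46648 ≃ 3.77846
CI = 13.88000 ± 1.645 * 3.77846 → [7.66444, 20.09556]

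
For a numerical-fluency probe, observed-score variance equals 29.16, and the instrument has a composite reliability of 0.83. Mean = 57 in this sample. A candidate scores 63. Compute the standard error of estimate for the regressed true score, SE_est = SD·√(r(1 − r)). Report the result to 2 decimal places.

2.03

SD = √29.16 = 5.400
SE_est = 5.400·√[r(1 − r)] ≈ 2.028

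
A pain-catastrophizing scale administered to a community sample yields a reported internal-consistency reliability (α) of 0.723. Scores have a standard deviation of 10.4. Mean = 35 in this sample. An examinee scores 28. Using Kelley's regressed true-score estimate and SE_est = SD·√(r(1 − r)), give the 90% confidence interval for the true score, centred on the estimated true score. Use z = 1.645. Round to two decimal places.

T̂ = r·X + (1 − r)·M = 0.7230×28 + 0.2770×35 = 20.2440 + 9.6950 ≈ 29.9390
SE_est = SD × √(r(1 − r)) = 10.4000 × √0.2003 ≈ 10.4000 × 0.4475 ≈ 4.6542
90% CI: 29.9390 ± 7.6561 ≈ (22.2829, 37.5951)

[22.28, 37.60]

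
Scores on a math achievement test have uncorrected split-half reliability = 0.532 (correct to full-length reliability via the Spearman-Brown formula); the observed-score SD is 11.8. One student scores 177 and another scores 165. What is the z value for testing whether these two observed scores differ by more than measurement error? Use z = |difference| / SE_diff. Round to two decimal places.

r_full = 2·0.532 / (1 + 0.532) ≃ 0.69452
SEM = 11.80000 · √(1 − 0.69452) = 11.80000 · √0.30548 ≃ 11.80000 · 0.55271 ≃ 6.52192
SE_diff = √2 · SEM ≃ 9.22339
z = |177 − 165| / 9.22339 = 12 / 9.22339 ≃ 1.30104

1.30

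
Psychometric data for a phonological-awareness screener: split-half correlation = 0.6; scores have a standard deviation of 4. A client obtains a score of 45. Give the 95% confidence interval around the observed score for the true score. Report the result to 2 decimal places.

[41.08, 48.92]

Spearman-Brown: r = 2(0.6) / (1 + 0.6) = 1.2000 / 1.6000 ≈ 0.7500
SEM = 4.0000 * √(1 − 0.7500) = 4.0000 * √0.2500 ≈ 4.0000 * 0.5000 ≈ 2.0000
Half-width = 1.96*2.0000 ≈ 3.9200
CI = 45 ± 3.9200 → [41.0800, 48.9200]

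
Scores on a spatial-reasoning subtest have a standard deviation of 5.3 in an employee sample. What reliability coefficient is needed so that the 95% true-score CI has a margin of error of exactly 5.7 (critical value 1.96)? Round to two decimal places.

SEM needed = half-width / z = 5.7/1.96 ≃ 2.9082
r = 1 − (2.9082/5.3)² ≃ 1 − 0.3011 ≃ 0.6989

0.70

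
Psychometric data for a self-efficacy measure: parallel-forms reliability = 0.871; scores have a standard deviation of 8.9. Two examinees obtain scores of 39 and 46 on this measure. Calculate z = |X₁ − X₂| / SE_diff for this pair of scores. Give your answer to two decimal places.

1.55

SEM = 8.900 × √(1 − 0.871) = 8.900 × √0.129 ≈ 8.900 × 0.359 ≈ 3.197
SE_diff = SEM × √2 ≈ 3.197 × 1.414 ≈ 4.521
z = 7 / 4.521 ≈ 1.548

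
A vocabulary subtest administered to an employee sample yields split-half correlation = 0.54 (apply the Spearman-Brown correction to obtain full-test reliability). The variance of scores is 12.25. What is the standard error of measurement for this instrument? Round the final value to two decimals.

1.91

σ = 12.25^(1/2) = 3.5000
r_full = 2·0.54 / (1 + 0.54) ≈ 0.7013
The standard error of measurement is 3.5000×√(1 − 0.7013) ≈ 3.5000×0.5465 ≈ 1.9129.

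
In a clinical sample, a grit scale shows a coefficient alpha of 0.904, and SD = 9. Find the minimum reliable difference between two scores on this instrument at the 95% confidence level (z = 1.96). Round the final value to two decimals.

SEM = 9.000×√(1 − 0.904) ≈ 2.789
SE_diff = √2 × SEM ≈ 3.944
Minimum reliable difference = 1.96 × SE_diff ≈ 1.96 × 3.944 ≈ 7.729

7.73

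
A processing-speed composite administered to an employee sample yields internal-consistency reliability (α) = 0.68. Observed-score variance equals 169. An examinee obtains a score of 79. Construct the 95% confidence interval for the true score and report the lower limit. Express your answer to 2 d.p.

SD = √169 ≈ 13.0000
SEM = 13.0000*√(1 − 0.6800) ≈ 7.3539
1.96 * SEM ≈ 14.4137
Lower limit = 79 − 14.4137 ≈ 64.5863

64.59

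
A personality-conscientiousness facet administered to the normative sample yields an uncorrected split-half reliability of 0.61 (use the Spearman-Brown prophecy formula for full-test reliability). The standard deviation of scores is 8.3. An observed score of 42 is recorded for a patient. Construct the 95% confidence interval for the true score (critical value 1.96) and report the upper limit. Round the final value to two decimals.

50.01

Full-length reliability (Spearman-Brown) = 2(0.61)/(1+0.61) ≃ 0.75776
The standard error of measurement is 8.30000×√(1 − 0.75776) ≃ 8.30000×0.49217 ≃ 4.08505.
Margin = 1.96 × 4.08505 ≃ 8.00670
Upper limit = 42 + 8.00670 ≃ 50.00670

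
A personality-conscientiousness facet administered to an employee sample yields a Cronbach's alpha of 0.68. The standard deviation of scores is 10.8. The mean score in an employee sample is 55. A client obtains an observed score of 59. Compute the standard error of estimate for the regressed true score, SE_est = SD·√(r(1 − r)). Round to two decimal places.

5.04

SE_est = SD · √(r(1 − r)) = 10.800 · √0.218 ≈ 10.800 · 0.466 ≈ 5.038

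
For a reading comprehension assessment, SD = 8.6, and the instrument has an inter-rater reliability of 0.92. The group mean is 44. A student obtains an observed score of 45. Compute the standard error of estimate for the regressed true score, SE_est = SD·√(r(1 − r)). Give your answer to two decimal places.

2.33

SE_est = SD · √(r(1 − r)) = 8.6000 · √0.0736 ≈ 8.6000 · 0.2713 ≈ 2.3331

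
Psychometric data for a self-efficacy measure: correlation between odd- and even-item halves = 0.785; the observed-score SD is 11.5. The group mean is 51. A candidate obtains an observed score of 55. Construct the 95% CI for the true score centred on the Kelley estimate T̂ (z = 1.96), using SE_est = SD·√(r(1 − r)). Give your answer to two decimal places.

[47.18, 61.85]

Spearman-Brown: r = 2(0.785) / (1 + 0.785) = 1.57000 / 1.78500 ≈ 0.87955
T̂ = 0.87955(55) + 0.12045(51) ≈ 54.51821
SE_est = 11.50000·√[r(1 − r)] ≈ 3.74308
95% CI: 54.51821 ± 7.33643 ≈ (47.18178, 61.85464)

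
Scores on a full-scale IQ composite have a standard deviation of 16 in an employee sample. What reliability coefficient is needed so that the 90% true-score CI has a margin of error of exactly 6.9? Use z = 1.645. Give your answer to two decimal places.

0.93

SEM needed = half-width / z = 6.9/1.645 ≈ 4.1945
r = 1 − (SEM / SD)² = 1 − (4.1945 / 16)² ≈ 1 − 0.0687 ≈ 0.9313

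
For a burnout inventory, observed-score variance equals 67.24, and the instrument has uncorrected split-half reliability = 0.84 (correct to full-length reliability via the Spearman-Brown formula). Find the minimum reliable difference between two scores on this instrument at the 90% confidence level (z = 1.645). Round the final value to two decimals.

SD = √67.24 ≈ 8.2000
r_full = 2·0.84 / (1 + 0.84) ≈ 0.9130
SEM = 8.2000×√(1 − 0.9130) ≈ 2.4180
SE_diff = SEM × √2 ≈ 2.4180 × 1.4142 ≈ 3.4196
Smallest detectable difference = 1.645×3.4196 ≈ 5.6253

5.63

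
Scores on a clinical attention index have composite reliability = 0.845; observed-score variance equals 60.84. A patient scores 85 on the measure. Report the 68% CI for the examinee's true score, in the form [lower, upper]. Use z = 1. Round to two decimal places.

SD = √60.84 ≈ 7.800
SEM = 7.800 * √(1 − 0.845) = 7.800 * √0.155 ≈ 7.800 * 0.394 ≈ 3.071
1 * SEM ≈ 3.071
Interval: (81.929, 88.071)

[81.93, 88.07]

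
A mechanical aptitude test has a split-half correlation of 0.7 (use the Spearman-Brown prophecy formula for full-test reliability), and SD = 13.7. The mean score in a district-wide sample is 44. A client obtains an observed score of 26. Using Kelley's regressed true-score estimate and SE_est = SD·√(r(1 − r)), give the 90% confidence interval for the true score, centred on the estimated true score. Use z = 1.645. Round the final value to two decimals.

r_full = 2·0.7 / (1 + 0.7) ≈ 0.8235
T̂ = 0.8235(26) + 0.1765(44) ≈ 29.1765
SE_est = 13.7000*√(0.8235*0.1765) ≈ 5.2227
CI = 29.1765 ± 1.645 * 5.2227 → [20.5851, 37.7678]

[20.59, 37.77]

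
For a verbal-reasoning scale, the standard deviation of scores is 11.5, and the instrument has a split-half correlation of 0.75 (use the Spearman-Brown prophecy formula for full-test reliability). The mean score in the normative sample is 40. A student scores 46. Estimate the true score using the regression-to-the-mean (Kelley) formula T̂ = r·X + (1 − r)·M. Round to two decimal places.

Full-length reliability (Spearman-Brown) = 2(0.75)/(1+0.75) ≈ 0.85714
T̂ = 0.85714(46) + 0.14286(40) ≈ 45.14286

45.14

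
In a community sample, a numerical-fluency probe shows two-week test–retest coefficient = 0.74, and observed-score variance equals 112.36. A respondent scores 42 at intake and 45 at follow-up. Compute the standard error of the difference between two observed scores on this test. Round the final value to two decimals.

σ = 112.36^(1/2) = 10.6000
SEM = 10.6000*√(1 − 0.7400) ≈ 5.4050
SE_diff = √2 * SEM ≈ 7.6438

7.64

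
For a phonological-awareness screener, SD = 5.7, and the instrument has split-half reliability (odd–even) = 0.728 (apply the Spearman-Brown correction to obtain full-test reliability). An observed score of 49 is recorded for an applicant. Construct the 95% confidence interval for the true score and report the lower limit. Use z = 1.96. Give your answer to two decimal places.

Full-length reliability (Spearman-Brown) = 2(0.728)/(1+0.728) ≃ 0.8426
SEM = 5.7000*√(1 − 0.8426) ≃ 2.2615
Margin = 1.96 * 2.2615 ≃ 4.4324
Lower limit = 49 − 4.4324 ≃ 44.5676

44.57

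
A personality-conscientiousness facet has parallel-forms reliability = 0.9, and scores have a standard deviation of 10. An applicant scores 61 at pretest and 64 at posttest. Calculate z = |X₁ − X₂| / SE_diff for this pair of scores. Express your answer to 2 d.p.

0.67

SEM = 10.00000×√(1 − 0.90000) ≈ 3.16228
SE_diff = √2 × SEM ≈ 4.47214
z = |61 − 64| / 4.47214 = 3 / 4.47214 ≈ 0.67082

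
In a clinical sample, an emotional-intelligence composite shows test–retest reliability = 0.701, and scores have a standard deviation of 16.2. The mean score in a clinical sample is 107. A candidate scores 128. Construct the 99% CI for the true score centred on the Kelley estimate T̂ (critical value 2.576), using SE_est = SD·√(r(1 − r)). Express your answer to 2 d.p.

[102.62, 140.83]

T̂ = r·X + (1 − r)·M = 0.7010*128 + 0.2990*107 = 89.7280 + 31.9930 ≈ 121.7210
SE_est = 16.2000*√(0.7010*0.2990) ≈ 7.4167
99% CI: 121.7210 ± 19.1054 ≈ (102.6156, 140.8264)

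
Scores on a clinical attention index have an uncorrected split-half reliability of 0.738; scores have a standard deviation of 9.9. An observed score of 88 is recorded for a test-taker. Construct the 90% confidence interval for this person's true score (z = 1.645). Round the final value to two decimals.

r_full = 2·0.738 / (1 + 0.738) ≈ 0.849
SEM = 9.900*√(1 − 0.849) ≈ 3.844
1.645 * SEM ≈ 6.323
CI = 88 ± 6.323 → [81.677, 94.323]

[81.68, 94.32]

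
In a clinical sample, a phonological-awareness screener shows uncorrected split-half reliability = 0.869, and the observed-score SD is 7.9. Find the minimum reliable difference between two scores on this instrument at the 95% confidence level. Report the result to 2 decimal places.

5.80

r_full = 2·0.869 / (1 + 0.869) ≈ 0.9299
SEM = 7.9000 × √(1 − 0.9299) = 7.9000 × √0.0701 ≈ 7.9000 × 0.2647 ≈ 2.0915
Standard error of the difference = 2.0915·√2 ≈ 2.9578
Smallest detectable difference = 1.96×2.9578 ≈ 5.7973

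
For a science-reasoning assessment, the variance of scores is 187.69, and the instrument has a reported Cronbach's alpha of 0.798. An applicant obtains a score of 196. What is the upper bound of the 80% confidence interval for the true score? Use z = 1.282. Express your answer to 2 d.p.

203.89

σ = 187.69^(1/2) = 13.700
SEM = 13.700 × √(1 − 0.798) = 13.700 × √0.202 ≃ 13.700 × 0.449 ≃ 6.157
Half-width = 1.282×6.157 ≃ 7.894
Upper bound: 196 + 7.894 = 203.894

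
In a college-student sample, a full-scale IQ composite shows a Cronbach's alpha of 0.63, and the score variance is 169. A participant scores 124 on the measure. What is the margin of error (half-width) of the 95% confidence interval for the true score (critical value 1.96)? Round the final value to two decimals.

15.50

SD = √169 ≈ 13.0000
SEM = 13.0000 · √(1 − 0.6300) = 13.0000 · √0.3700 ≈ 13.0000 · 0.6083 ≈ 7.9076
Half-width = 1.96·7.9076 ≈ 15.4989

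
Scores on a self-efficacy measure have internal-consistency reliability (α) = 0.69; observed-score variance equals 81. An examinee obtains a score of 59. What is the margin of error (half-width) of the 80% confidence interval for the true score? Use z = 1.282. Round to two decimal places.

6.42

σ = 81^(1/2) = 9.0000
The standard error of measurement is 9.0000·√(1 − 0.6900) ≈ 9.0000·0.5568 ≈ 5.0110.
Margin = 1.282 · 5.0110 ≈ 6.4241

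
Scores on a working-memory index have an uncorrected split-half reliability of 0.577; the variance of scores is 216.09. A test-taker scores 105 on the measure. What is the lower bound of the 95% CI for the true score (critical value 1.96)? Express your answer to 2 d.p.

SD = √216.09 = 14.700
r_full = 2·0.577 / (1 + 0.577) ≈ 0.732
The standard error of measurement is 14.700·√(1 − 0.732) ≈ 14.700·0.518 ≈ 7.613.
Margin = 1.96 · 7.613 ≈ 14.922
Lower limit = 105 − 14.922 ≈ 90.078

90.08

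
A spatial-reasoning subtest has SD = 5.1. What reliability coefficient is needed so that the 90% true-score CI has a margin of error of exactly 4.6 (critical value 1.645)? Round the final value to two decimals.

0.70

Required SEM = 4.6 / 1.645 ≈ 2.796
Required reliability = 1 − (SEM/SD)² = 1 − 0.301 ≈ 0.699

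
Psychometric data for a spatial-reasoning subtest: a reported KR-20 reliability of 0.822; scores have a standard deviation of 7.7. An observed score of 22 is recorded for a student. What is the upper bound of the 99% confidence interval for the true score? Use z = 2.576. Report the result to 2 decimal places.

SEM = 7.700×√(1 − 0.822) ≈ 3.249
Half-width = 2.576×3.249 ≈ 8.368
Upper limit = 22 + 8.368 ≈ 30.368

30.37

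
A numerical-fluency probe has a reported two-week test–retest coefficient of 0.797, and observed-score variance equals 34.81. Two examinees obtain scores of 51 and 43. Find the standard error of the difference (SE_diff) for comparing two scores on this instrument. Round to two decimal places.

σ = 34.81^(1/2) = 5.9000
SEM = 5.9000 * √(1 − 0.7970) = 5.9000 * √0.2030 ≈ 5.9000 * 0.4506 ≈ 2.6583
Standard error of the difference = 2.6583·√2 ≈ 3.7594

3.76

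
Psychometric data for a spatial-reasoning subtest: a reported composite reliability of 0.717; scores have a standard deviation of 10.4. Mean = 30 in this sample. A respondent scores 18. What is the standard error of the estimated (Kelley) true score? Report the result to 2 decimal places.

4.68

SE_est = 10.4000·√(0.7170·0.2830) ≃ 4.6847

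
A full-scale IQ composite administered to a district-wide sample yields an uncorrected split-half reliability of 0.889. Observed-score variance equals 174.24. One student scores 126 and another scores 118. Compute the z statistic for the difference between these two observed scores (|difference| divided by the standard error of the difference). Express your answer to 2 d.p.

σ = 174.24^(1/2) = 13.2000
Full-length reliability (Spearman-Brown) = 2(0.889)/(1+0.889) ≈ 0.9412
SEM = 13.2000 × √(1 − 0.9412) = 13.2000 × √0.0588 ≈ 13.2000 × 0.2424 ≈ 3.1998
SE_diff = √2 × SEM ≈ 4.5252
z = |126 − 118| / 4.5252 = 8 / 4.5252 ≈ 1.7679

1.77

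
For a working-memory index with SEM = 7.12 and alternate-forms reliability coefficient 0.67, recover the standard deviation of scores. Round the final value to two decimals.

12.39

SD = SEM / √(1 − r) = 7.12 / √0.3300 ≈ 7.12 / 0.5745 ≈ 12.3943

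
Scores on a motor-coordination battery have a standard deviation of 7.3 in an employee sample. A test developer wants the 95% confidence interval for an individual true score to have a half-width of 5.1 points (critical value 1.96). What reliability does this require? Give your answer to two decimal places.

SEM needed = half-width / z = 5.1/1.96 ≈ 2.6020
r = 1 − (SEM / SD)² = 1 − (2.6020 / 7.3)² ≈ 1 − 0.1271 ≈ 0.8729

0.87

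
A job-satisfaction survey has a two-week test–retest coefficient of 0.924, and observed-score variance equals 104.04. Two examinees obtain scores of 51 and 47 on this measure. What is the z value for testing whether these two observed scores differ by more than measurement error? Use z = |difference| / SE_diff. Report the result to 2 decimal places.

SD = √104.04 ≃ 10.200
SEM = 10.200×√(1 − 0.924) ≃ 2.812
SE_diff = √2 × SEM ≃ 3.977
z = 4 / 3.977 ≃ 1.006

1.01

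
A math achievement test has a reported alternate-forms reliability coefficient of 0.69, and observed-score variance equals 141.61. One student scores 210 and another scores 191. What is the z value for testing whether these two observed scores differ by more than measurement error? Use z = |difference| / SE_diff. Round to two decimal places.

σ = 141.61^(1/2) = 11.90000
The standard error of measurement is 11.90000·√(1 − 0.69000) ≈ 11.90000·0.55678 ≈ 6.62564.
Standard error of the difference = 6.62564·√2 ≈ 9.37007
z = |210 − 191| / 9.37007 = 19 / 9.37007 ≈ 2.02773

2.03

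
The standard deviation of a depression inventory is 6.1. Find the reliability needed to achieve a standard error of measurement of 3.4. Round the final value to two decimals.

0.69

Required reliability = 1 − (SEM/SD)² = 1 − 0.3107 ≈ 0.6893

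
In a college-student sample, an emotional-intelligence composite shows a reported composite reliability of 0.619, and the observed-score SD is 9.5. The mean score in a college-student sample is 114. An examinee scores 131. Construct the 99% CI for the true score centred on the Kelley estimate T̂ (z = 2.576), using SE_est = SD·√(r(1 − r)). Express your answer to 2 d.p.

T̂ = r·X + (1 − r)·M = 0.619·131 + 0.381·114 = 81.089 + 43.434 ≈ 124.523
SE_est = 9.500·√[r(1 − r)] ≈ 4.614
CI = 124.523 ± 2.576 · 4.614 → [112.639, 136.407]

[112.64, 136.41]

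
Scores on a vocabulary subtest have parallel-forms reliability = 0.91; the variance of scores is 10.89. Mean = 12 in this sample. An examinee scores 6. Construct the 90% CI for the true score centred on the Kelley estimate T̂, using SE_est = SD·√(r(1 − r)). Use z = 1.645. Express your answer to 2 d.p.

σ = 10.89^(1/2) = 3.300
T̂ = 0.910(6) + 0.090(12) ≈ 6.540
SE_est = SD * √(r(1 − r)) = 3.300 * √0.082 ≈ 3.300 * 0.286 ≈ 0.944
90% CI: 6.540 ± 1.554 ≈ (4.986, 8.094)

[4.99, 8.09]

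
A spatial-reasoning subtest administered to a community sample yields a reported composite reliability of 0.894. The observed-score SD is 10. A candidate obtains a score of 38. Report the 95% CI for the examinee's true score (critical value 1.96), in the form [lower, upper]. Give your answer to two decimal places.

SEM = 10.0000 · √(1 − 0.8940) = 10.0000 · √0.1060 ≈ 10.0000 · 0.3256 ≈ 3.2558
1.96 · SEM ≈ 6.3813
95% CI: 38 ± 6.3813 = [31.6187, 44.3813]

[31.62, 44.38]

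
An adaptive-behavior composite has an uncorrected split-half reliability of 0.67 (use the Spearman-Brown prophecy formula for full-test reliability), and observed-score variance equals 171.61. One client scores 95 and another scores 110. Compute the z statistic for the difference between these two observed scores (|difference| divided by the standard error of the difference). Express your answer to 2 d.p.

SD = √171.61 ≈ 13.1000
Spearman-Brown: r = 2(0.67) / (1 + 0.67) = 1.3400 / 1.6700 ≈ 0.8024
SEM = 13.1000·√(1 − 0.8024) ≈ 5.8233
Standard error of the difference = 5.8233·√2 ≈ 8.2354
z = |95 − 110| / 8.2354 = 15 / 8.2354 ≈ 1.8214

1.82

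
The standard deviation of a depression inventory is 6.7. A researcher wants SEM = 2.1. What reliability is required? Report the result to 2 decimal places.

r = 1 − (SEM / SD)² = 1 − (2.1000 / 6.7)² ≈ 1 − 0.0982 ≈ 0.9018

0.90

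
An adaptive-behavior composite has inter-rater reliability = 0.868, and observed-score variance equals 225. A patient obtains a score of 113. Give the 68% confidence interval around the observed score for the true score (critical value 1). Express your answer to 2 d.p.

σ = 225^(1/2) = 15.00000
The standard error of measurement is 15.00000*√(1 − 0.86800) ≃ 15.00000*0.36332 ≃ 5.44977.
Margin = 1 * 5.44977 ≃ 5.44977
CI = 113 ± 5.44977 → [107.55023, 118.44977]

[107.55, 118.45]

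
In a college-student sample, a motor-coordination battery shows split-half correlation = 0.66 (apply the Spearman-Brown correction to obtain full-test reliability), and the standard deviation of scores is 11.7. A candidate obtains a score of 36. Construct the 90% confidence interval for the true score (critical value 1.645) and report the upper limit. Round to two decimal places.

Spearman-Brown: r = 2(0.66) / (1 + 0.66) = 1.320 / 1.660 ≈ 0.795
SEM = 11.700×√(1 − 0.795) ≈ 5.295
Half-width = 1.645×5.295 ≈ 8.710
Upper limit = 36 + 8.710 ≈ 44.710

44.71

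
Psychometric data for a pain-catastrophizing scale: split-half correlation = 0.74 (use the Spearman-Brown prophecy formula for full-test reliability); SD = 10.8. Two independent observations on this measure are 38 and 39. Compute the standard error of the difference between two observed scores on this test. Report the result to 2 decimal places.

Full-length reliability (Spearman-Brown) = 2(0.74)/(1+0.74) ≈ 0.851
SEM = 10.800×√(1 − 0.851) ≈ 4.175
Standard error of the difference = 4.175·√2 ≈ 5.904

5.90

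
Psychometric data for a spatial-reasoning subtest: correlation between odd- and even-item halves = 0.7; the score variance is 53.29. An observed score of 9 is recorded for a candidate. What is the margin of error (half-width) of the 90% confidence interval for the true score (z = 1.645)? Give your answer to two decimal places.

SD = √53.29 ≈ 7.3000
Full-length reliability (Spearman-Brown) = 2(0.7)/(1+0.7) ≈ 0.8235
SEM = 7.3000 × √(1 − 0.8235) = 7.3000 × √0.1765 ≈ 7.3000 × 0.4201 ≈ 3.0666
Half-width = 1.645×3.0666 ≈ 5.0446

5.04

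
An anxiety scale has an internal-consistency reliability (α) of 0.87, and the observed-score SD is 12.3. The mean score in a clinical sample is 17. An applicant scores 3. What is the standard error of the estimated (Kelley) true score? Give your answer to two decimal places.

4.14

SE_est = 12.300·√[r(1 − r)] ≈ 4.137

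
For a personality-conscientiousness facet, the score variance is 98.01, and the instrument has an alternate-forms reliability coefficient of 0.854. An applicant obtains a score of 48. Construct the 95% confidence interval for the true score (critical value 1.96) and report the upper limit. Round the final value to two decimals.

55.41

SD = √98.01 ≈ 9.9000
SEM = 9.9000 · √(1 − 0.8540) = 9.9000 · √0.1460 ≈ 9.9000 · 0.3821 ≈ 3.7828
Margin = 1.96 · 3.7828 ≈ 7.4143
Upper limit = 48 + 7.4143 ≈ 55.4143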